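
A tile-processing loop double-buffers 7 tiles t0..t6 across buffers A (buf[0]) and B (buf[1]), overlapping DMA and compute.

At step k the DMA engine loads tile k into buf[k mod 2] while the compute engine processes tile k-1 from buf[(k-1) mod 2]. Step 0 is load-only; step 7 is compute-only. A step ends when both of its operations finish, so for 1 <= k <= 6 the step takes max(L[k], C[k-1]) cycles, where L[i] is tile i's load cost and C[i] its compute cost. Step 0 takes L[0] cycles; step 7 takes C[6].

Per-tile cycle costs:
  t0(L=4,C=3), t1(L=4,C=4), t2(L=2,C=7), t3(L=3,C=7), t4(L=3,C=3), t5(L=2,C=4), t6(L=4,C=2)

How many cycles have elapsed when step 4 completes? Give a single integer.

end_cycle[4] = 26

step 0: L[0]=4 → dur=4, Σ=4 | A=load:t0 B=idle [load-only]
step 1: L[1]=4 C[0]=3 → dur=4, Σ=8 | A=compute:t0 B=load:t1 [load-bound]
step 2: L[2]=2 C[1]=4 → dur=4, Σ=12 | A=load:t2 B=compute:t1 [compute-bound]
step 3: L[3]=3 C[2]=7 → dur=7, Σ=19 | A=compute:t2 B=load:t3 [compute-bound]
step 4: L[4]=3 C[3]=7 → dur=7, Σ=26 | A=load:t4 B=compute:t3 [compute-bound]
step 5: L[5]=2 C[4]=3 → dur=3, Σ=29 | A=compute:t4 B=load:t5 [compute-bound]
step 6: L[6]=4 C[5]=4 → dur=4, Σ=33 | A=load:t6 B=compute:t5 [tied]
step 7: C[6]=2 → dur=2, Σ=35 | A=compute:t6 B=idle [compute-only]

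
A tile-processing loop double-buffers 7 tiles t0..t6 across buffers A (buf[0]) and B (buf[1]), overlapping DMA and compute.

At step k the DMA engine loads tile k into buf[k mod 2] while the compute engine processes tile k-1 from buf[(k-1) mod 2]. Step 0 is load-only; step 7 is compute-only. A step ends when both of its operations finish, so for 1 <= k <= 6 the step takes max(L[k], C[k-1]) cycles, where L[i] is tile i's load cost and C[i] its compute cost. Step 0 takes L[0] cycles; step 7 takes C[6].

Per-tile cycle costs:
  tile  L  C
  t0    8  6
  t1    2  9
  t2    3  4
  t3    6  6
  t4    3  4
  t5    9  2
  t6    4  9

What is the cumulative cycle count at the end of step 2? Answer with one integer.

end_cycle[2] = 23

[0] DMA t0→A (8c) ∥ CU idle ⇒ 8c, clock 8
[1] DMA t1→B (2c) ∥ CU A:t0 (6c) ⇒ 6c, clock 14
[2] DMA t2→A (3c) ∥ CU B:t1 (9c) ⇒ 9c, clock 23
[3] DMA t3→B (6c) ∥ CU A:t2 (4c) ⇒ 6c, clock 29
[4] DMA t4→A (3c) ∥ CU B:t3 (6c) ⇒ 6c, clock 35
[5] DMA t5→B (9c) ∥ CU A:t4 (4c) ⇒ 9c, clock 44
[6] DMA t6→A (4c) ∥ CU B:t5 (2c) ⇒ 4c, clock 48
[7] DMA idle ∥ CU A:t6 (9c) ⇒ 9c, clock 57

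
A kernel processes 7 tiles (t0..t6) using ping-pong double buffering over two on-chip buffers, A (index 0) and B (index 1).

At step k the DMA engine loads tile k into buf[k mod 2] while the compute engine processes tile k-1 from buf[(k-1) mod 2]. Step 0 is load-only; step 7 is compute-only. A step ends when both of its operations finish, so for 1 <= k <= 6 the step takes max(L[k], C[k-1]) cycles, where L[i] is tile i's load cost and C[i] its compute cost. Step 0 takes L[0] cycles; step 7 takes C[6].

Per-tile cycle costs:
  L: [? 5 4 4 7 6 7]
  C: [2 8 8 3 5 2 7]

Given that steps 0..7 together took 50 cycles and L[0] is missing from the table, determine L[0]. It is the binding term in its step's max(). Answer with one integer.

L[0] = 2

step 0 → dur = L[0]=? = L[0]  (unknown; binding)
step 1 → dur = max(L[1]=5, C[0]=2) = 5
step 2 → dur = max(L[2]=4, C[1]=8) = 8
step 3 → dur = max(L[3]=4, C[2]=8) = 8
step 4 → dur = max(L[4]=7, C[3]=3) = 7
step 5 → dur = max(L[5]=6, C[4]=5) = 6
step 6 → dur = max(L[6]=7, C[5]=2) = 7
step 7 → dur = C[6]=7 = 7
sum of known step durations = 48
dur[0] = total - known = 50 - 48 = 2
L[0] is the binding max in step 0, so L[0] = dur[0] = 2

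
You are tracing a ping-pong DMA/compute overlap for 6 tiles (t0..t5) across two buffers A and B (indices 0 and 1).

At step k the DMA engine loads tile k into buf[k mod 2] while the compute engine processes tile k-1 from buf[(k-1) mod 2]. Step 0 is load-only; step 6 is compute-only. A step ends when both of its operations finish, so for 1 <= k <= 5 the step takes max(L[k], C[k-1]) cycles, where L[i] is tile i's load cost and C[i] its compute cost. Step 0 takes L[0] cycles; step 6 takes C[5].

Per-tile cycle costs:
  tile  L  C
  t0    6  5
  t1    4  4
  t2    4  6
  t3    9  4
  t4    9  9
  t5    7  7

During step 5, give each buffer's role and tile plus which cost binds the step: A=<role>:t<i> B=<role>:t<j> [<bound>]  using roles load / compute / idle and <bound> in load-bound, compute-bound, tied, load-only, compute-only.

step 5: A=compute:t4 B=load:t5 [compute-bound]

[0] DMA t0→A (6c) ∥ CU idle ⇒ 6c, clock 6
[1] DMA t1→B (4c) ∥ CU A:t0 (5c) ⇒ 5c, clock 11
[2] DMA t2→A (4c) ∥ CU B:t1 (4c) ⇒ 4c, clock 15
[3] DMA t3→B (9c) ∥ CU A:t2 (6c) ⇒ 9c, clock 24
[4] DMA t4→A (9c) ∥ CU B:t3 (4c) ⇒ 9c, clock 33
[5] DMA t5→B (7c) ∥ CU A:t4 (9c) ⇒ 9c, clock 42
[6] DMA idle ∥ CU B:t5 (7c) ⇒ 7c, clock 49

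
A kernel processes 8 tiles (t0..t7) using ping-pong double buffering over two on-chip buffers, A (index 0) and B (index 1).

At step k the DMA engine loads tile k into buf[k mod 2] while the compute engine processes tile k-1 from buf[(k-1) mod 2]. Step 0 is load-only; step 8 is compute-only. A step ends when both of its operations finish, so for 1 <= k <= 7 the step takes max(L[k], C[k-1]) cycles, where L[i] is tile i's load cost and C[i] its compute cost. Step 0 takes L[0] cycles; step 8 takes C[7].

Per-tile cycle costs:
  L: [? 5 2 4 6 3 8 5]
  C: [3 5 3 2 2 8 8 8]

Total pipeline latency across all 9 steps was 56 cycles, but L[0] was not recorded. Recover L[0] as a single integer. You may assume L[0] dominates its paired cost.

step 0 = dur = L[0]=? = L[0]  (unknown; binding)
step 1 = dur = max(L[1]=5, C[0]=3) = 5
step 2 = dur = max(L[2]=2, C[1]=5) = 5
step 3 = dur = max(L[3]=4, C[2]=3) = 4
step 4 = dur = max(L[4]=6, C[3]=2) = 6
step 5 = dur = max(L[5]=3, C[4]=2) = 3
step 6 = dur = max(L[6]=8, C[5]=8) = 8
step 7 = dur = max(L[7]=5, C[6]=8) = 8
step 8 = dur = C[7]=8 = 8
sum of known step durations = 47
dur[0] = total - known = 56 - 47 = 9
L[0] is the binding max in step 0, so L[0] = dur[0] = 9

L[0] = 9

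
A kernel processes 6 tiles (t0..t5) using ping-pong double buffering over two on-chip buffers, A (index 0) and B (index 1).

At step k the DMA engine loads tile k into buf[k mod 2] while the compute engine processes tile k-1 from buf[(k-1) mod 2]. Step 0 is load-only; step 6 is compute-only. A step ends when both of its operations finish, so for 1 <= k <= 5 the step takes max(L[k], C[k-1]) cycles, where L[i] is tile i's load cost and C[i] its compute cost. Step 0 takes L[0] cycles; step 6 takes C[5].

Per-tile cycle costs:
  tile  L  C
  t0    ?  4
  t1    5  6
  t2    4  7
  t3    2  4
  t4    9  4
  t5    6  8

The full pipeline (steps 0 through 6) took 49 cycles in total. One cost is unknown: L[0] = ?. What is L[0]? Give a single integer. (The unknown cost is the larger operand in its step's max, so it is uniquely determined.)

L[0] = 8

step 0 = dur = L[0]=? = L[0]  (unknown; binding)
step 1 = dur = max(L[1]=5, C[0]=4) = 5
step 2 = dur = max(L[2]=4, C[1]=6) = 6
step 3 = dur = max(L[3]=2, C[2]=7) = 7
step 4 = dur = max(L[4]=9, C[3]=4) = 9
step 5 = dur = max(L[5]=6, C[4]=4) = 6
step 6 = dur = C[5]=8 = 8
sum of known step durations = 41
dur[0] = total - known = 49 - 41 = 8
L[0] is the binding max in step 0, so L[0] = dur[0] = 8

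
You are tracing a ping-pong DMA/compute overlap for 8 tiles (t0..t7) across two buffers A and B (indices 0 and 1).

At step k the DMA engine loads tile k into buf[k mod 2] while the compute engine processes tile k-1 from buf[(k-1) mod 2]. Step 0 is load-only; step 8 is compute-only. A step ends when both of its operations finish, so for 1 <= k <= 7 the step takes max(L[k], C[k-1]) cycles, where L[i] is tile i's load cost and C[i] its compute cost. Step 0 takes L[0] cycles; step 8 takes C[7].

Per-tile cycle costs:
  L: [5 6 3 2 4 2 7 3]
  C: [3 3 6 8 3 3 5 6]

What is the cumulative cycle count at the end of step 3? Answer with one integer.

step 0: L[0]=5 → dur=5, Σ=5 | A=load:t0 B=idle [load-only]
step 1: L[1]=6 C[0]=3 → dur=6, Σ=11 | A=compute:t0 B=load:t1 [load-bound]
step 2: L[2]=3 C[1]=3 → dur=3, Σ=14 | A=load:t2 B=compute:t1 [tied]
step 3: L[3]=2 C[2]=6 → dur=6, Σ=20 | A=compute:t2 B=load:t3 [compute-bound]
step 4: L[4]=4 C[3]=8 → dur=8, Σ=28 | A=load:t4 B=compute:t3 [compute-bound]
step 5: L[5]=2 C[4]=3 → dur=3, Σ=31 | A=compute:t4 B=load:t5 [compute-bound]
step 6: L[6]=7 C[5]=3 → dur=7, Σ=38 | A=load:t6 B=compute:t5 [load-bound]
step 7: L[7]=3 C[6]=5 → dur=5, Σ=43 | A=compute:t6 B=load:t7 [compute-bound]
step 8: C[7]=6 → dur=6, Σ=49 | A=idle B=compute:t7 [compute-only]

end_cycle[3] = 20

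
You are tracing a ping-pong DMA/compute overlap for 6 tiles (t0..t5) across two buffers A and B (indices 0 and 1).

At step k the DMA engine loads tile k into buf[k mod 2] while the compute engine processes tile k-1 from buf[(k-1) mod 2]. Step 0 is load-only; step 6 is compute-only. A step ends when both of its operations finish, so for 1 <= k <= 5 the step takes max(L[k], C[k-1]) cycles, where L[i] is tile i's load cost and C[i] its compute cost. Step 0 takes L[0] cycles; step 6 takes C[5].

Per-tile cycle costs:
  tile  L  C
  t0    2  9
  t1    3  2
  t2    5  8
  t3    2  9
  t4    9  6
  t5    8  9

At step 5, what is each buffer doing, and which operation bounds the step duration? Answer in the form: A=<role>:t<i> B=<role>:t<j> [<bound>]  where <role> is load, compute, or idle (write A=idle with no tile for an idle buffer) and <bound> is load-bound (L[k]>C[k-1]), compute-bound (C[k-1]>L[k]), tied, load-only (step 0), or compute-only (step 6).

k=0 load=t0/2c comp=- wait=2 total=2
k=1 load=t1/3c comp=t0/9c wait=9 total=11
k=2 load=t2/5c comp=t1/2c wait=5 total=16
k=3 load=t3/2c comp=t2/8c wait=8 total=24
k=4 load=t4/9c comp=t3/9c wait=9 total=33
k=5 load=t5/8c comp=t4/6c wait=8 total=41
k=6 load=- comp=t5/9c wait=9 total=50

step 5: A=compute:t4 B=load:t5 [load-bound]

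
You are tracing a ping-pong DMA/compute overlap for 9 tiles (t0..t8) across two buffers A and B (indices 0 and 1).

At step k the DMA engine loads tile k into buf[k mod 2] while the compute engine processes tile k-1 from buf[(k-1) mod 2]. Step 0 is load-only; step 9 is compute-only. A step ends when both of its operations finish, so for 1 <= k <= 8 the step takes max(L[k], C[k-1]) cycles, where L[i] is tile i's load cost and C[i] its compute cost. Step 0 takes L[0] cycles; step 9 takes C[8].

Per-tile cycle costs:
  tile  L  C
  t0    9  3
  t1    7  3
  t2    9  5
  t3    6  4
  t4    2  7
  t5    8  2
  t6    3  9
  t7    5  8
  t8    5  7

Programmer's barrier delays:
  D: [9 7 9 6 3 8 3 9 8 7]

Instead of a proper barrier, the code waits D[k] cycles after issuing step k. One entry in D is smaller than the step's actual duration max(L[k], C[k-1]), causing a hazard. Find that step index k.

step 0: need L[0]=9 = 9; D[0]=9 ok
step 1: need max(L[1]=7,C[0]=3) = 7; D[1]=7 ok
step 2: need max(L[2]=9,C[1]=3) = 9; D[2]=9 ok
step 3: need max(L[3]=6,C[2]=5) = 6; D[3]=6 ok
step 4: need max(L[4]=2,C[3]=4) = 4; D[4]=3 SHORT
step 5: need max(L[5]=8,C[4]=7) = 8; D[5]=8 ok
step 6: need max(L[6]=3,C[5]=2) = 3; D[6]=3 ok
step 7: need max(L[7]=5,C[6]=9) = 9; D[7]=9 ok
step 8: need max(L[8]=5,C[7]=8) = 8; D[8]=8 ok
step 9: need C[8]=7 = 7; D[9]=7 ok

hazard at step 4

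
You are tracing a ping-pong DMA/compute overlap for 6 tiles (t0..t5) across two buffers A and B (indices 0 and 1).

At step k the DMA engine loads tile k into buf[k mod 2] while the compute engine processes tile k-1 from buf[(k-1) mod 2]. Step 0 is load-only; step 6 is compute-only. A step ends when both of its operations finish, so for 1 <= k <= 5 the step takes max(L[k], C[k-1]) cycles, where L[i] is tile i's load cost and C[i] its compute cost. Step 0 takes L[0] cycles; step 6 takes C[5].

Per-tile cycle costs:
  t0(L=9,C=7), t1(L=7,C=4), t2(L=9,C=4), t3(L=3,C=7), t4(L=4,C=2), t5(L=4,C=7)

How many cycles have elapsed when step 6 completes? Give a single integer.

k=0 load=t0/9c comp=- wait=9 total=9
k=1 load=t1/7c comp=t0/7c wait=7 total=16
k=2 load=t2/9c comp=t1/4c wait=9 total=25
k=3 load=t3/3c comp=t2/4c wait=4 total=29
k=4 load=t4/4c comp=t3/7c wait=7 total=36
k=5 load=t5/4c comp=t4/2c wait=4 total=40
k=6 load=- comp=t5/7c wait=7 total=47

end_cycle[6] = 47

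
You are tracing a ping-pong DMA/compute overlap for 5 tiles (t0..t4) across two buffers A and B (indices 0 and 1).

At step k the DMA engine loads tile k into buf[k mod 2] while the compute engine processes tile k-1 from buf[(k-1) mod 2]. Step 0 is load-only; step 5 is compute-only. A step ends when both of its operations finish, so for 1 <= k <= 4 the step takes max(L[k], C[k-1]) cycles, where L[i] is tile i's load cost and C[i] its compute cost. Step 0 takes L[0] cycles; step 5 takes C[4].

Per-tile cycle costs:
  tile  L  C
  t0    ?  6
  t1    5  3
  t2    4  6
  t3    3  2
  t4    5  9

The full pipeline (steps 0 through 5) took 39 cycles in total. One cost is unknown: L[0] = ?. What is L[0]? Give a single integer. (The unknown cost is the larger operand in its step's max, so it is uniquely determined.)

L[0] = 9

step 0 → dur = L[0]=? = L[0]  (unknown; binding)
step 1 → dur = max(L[1]=5, C[0]=6) = 6
step 2 → dur = max(L[2]=4, C[1]=3) = 4
step 3 → dur = max(L[3]=3, C[2]=6) = 6
step 4 → dur = max(L[4]=5, C[3]=2) = 5
step 5 → dur = C[4]=9 = 9
sum of known step durations = 30
dur[0] = total - known = 39 - 30 = 9
L[0] is the binding max in step 0, so L[0] = dur[0] = 9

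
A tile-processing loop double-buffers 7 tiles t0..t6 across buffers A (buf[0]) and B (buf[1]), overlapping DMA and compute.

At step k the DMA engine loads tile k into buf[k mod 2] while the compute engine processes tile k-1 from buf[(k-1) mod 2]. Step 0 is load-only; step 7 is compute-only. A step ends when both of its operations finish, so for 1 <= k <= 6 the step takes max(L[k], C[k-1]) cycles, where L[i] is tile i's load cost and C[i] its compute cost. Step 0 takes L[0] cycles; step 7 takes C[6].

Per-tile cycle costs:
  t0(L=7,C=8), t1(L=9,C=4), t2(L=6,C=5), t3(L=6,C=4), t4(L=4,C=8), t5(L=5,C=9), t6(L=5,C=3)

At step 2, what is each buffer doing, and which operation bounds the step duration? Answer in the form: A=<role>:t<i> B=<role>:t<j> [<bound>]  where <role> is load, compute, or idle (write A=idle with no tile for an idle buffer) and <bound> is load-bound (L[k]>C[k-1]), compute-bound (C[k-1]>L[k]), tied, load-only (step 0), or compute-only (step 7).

[0] DMA t0→A (7c) ∥ CU idle ⇒ 7c, clock 7
[1] DMA t1→B (9c) ∥ CU A:t0 (8c) ⇒ 9c, clock 16
[2] DMA t2→A (6c) ∥ CU B:t1 (4c) ⇒ 6c, clock 22
[3] DMA t3→B (6c) ∥ CU A:t2 (5c) ⇒ 6c, clock 28
[4] DMA t4→A (4c) ∥ CU B:t3 (4c) ⇒ 4c, clock 32
[5] DMA t5→B (5c) ∥ CU A:t4 (8c) ⇒ 8c, clock 40
[6] DMA t6→A (5c) ∥ CU B:t5 (9c) ⇒ 9c, clock 49
[7] DMA idle ∥ CU A:t6 (3c) ⇒ 3c, clock 52

step 2: A=load:t2 B=compute:t1 [load-bound]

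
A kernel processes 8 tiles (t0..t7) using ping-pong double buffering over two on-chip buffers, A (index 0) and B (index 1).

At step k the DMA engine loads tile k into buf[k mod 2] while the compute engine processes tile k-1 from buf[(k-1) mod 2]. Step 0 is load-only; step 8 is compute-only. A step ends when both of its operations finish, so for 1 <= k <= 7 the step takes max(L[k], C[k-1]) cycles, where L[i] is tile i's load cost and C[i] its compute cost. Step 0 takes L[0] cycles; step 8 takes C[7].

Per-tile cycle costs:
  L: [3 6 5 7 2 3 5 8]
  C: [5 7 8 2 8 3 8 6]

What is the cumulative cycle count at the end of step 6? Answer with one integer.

end_cycle[6] = 39

  0. 3=3c; end=3; A:t0 B:-
  1. max(6,5)=6c; end=9; A:t0 B:t1
  2. max(5,7)=7c; end=16; A:t2 B:t1
  3. max(7,8)=8c; end=24; A:t2 B:t3
  4. max(2,2)=2c; end=26; A:t4 B:t3
  5. max(3,8)=8c; end=34; A:t4 B:t5
  6. max(5,3)=5c; end=39; A:t6 B:t5
  7. max(8,8)=8c; end=47; A:t6 B:t7
  8. 6=6c; end=53; A:t6 B:t7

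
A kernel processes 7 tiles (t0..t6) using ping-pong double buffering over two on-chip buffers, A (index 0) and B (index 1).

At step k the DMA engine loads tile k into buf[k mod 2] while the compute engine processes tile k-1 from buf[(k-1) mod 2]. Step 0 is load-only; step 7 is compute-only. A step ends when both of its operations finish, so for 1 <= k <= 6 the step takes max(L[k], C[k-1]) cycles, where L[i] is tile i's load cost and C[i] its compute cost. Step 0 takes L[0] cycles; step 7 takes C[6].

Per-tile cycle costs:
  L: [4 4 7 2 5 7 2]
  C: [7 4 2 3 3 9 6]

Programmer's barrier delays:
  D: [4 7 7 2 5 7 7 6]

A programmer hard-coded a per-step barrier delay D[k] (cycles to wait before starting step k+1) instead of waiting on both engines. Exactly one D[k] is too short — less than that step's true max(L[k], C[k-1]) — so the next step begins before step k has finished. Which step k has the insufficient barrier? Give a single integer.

hazard at step 6

[0] required=L[0]=4=4 vs D=4 ok
[1] required=max(L[1]=4,C[0]=7)=7 vs D=7 ok
[2] required=max(L[2]=7,C[1]=4)=7 vs D=7 ok
[3] required=max(L[3]=2,C[2]=2)=2 vs D=2 ok
[4] required=max(L[4]=5,C[3]=3)=5 vs D=5 ok
[5] required=max(L[5]=7,C[4]=3)=7 vs D=7 ok
[6] required=max(L[6]=2,C[5]=9)=9 vs D=7 SHORT
[7] required=C[6]=6=6 vs D=6 ok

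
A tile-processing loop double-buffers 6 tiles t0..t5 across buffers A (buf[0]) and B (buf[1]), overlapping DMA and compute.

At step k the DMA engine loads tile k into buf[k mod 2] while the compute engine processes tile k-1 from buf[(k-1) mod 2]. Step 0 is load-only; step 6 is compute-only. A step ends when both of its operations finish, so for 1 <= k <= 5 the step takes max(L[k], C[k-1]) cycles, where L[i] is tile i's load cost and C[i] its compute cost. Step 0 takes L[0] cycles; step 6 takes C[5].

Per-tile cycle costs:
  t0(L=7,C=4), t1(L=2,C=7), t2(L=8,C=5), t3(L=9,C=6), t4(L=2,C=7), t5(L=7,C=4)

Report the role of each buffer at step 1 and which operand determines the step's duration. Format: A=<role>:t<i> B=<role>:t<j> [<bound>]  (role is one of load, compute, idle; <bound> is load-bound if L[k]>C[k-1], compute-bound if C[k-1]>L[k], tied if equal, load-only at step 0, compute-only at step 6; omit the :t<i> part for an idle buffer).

step 0: L[0]=7 → dur=7, Σ=7 | A=load:t0 B=idle [load-only]
step 1: L[1]=2 C[0]=4 → dur=4, Σ=11 | A=compute:t0 B=load:t1 [compute-bound]
step 2: L[2]=8 C[1]=7 → dur=8, Σ=19 | A=load:t2 B=compute:t1 [load-bound]
step 3: L[3]=9 C[2]=5 → dur=9, Σ=28 | A=compute:t2 B=load:t3 [load-bound]
step 4: L[4]=2 C[3]=6 → dur=6, Σ=34 | A=load:t4 B=compute:t3 [compute-bound]
step 5: L[5]=7 C[4]=7 → dur=7, Σ=41 | A=compute:t4 B=load:t5 [tied]
step 6: C[5]=4 → dur=4, Σ=45 | A=idle B=compute:t5 [compute-only]

step 1: A=compute:t0 B=load:t1 [compute-bound]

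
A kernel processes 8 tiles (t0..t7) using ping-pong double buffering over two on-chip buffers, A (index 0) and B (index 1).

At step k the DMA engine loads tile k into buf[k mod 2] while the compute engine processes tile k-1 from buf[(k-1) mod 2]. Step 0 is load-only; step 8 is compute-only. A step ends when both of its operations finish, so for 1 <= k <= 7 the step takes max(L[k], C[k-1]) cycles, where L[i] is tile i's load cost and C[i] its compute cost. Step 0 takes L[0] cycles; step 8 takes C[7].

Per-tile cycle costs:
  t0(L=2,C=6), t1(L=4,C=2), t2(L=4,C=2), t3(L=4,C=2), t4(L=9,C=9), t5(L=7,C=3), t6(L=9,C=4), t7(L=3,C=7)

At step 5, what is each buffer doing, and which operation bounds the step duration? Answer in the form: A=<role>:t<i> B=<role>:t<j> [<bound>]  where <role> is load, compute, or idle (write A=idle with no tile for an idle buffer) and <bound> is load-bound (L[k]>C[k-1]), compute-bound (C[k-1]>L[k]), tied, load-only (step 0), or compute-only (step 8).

step 5: A=compute:t4 B=load:t5 [compute-bound]

[0] DMA t0→A (2c) ∥ CU idle ⇒ 2c, clock 2
[1] DMA t1→B (4c) ∥ CU A:t0 (6c) ⇒ 6c, clock 8
[2] DMA t2→A (4c) ∥ CU B:t1 (2c) ⇒ 4c, clock 12
[3] DMA t3→B (4c) ∥ CU A:t2 (2c) ⇒ 4c, clock 16
[4] DMA t4→A (9c) ∥ CU B:t3 (2c) ⇒ 9c, clock 25
[5] DMA t5→B (7c) ∥ CU A:t4 (9c) ⇒ 9c, clock 34
[6] DMA t6→A (9c) ∥ CU B:t5 (3c) ⇒ 9c, clock 43
[7] DMA t7→B (3c) ∥ CU A:t6 (4c) ⇒ 4c, clock 47
[8] DMA idle ∥ CU B:t7 (7c) ⇒ 7c, clock 54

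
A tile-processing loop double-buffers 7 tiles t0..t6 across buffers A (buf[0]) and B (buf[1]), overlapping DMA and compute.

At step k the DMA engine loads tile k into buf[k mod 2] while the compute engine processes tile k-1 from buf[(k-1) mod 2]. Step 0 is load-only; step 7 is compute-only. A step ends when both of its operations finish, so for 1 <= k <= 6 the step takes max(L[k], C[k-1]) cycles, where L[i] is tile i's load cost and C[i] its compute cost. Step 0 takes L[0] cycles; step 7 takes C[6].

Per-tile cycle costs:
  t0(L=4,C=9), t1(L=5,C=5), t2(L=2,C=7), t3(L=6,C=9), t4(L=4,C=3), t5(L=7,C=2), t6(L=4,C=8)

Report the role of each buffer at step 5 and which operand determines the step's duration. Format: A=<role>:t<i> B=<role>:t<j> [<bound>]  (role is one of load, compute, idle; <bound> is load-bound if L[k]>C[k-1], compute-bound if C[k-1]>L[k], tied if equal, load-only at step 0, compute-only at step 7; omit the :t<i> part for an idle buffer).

step 5: A=compute:t4 B=load:t5 [load-bound]

step 0: L[0]=4 → dur=4, Σ=4 | A=load:t0 B=idle [load-only]
step 1: L[1]=5 C[0]=9 → dur=9, Σ=13 | A=compute:t0 B=load:t1 [compute-bound]
step 2: L[2]=2 C[1]=5 → dur=5, Σ=18 | A=load:t2 B=compute:t1 [compute-bound]
step 3: L[3]=6 C[2]=7 → dur=7, Σ=25 | A=compute:t2 B=load:t3 [compute-bound]
step 4: L[4]=4 C[3]=9 → dur=9, Σ=34 | A=load:t4 B=compute:t3 [compute-bound]
step 5: L[5]=7 C[4]=3 → dur=7, Σ=41 | A=compute:t4 B=load:t5 [load-bound]
step 6: L[6]=4 C[5]=2 → dur=4, Σ=45 | A=load:t6 B=compute:t5 [load-bound]
step 7: C[6]=8 → dur=8, Σ=53 | A=compute:t6 B=idle [compute-only]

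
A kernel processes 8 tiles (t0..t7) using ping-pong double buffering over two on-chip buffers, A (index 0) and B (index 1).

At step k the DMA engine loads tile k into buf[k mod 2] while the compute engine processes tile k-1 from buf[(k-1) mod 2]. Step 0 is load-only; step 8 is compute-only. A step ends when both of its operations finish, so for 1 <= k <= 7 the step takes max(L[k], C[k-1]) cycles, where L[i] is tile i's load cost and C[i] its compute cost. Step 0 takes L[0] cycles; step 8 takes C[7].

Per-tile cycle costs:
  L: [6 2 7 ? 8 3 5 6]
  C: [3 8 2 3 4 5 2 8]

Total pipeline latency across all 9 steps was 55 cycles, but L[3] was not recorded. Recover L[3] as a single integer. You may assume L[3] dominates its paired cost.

step 0 = dur = L[0]=6 = 6
step 1 = dur = max(L[1]=2, C[0]=3) = 3
step 2 = dur = max(L[2]=7, C[1]=8) = 8
step 3 = dur = max(L[3]=?, C[2]=2) = L[3]  (unknown; binding)
step 4 = dur = max(L[4]=8, C[3]=3) = 8
step 5 = dur = max(L[5]=3, C[4]=4) = 4
step 6 = dur = max(L[6]=5, C[5]=5) = 5
step 7 = dur = max(L[7]=6, C[6]=2) = 6
step 8 = dur = C[7]=8 = 8
sum of known step durations = 48
dur[3] = total - known = 55 - 48 = 7
L[3] is the binding max in step 3, so L[3] = dur[3] = 7

L[3] = 7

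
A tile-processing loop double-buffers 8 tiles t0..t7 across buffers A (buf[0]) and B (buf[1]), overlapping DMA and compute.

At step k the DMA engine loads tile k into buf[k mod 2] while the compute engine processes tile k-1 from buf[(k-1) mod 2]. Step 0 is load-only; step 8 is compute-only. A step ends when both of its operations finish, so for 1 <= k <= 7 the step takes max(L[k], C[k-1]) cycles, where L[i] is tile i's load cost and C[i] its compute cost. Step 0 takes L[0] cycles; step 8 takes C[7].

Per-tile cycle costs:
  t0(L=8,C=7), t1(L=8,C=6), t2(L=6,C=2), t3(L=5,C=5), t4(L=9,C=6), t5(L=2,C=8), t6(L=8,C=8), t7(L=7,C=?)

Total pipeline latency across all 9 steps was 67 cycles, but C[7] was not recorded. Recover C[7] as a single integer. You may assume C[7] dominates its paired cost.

step 0: dur = L[0]=8 = 8
step 1: dur = max(L[1]=8, C[0]=7) = 8
step 2: dur = max(L[2]=6, C[1]=6) = 6
step 3: dur = max(L[3]=5, C[2]=2) = 5
step 4: dur = max(L[4]=9, C[3]=5) = 9
step 5: dur = max(L[5]=2, C[4]=6) = 6
step 6: dur = max(L[6]=8, C[5]=8) = 8
step 7: dur = max(L[7]=7, C[6]=8) = 8
step 8: dur = C[7]=? = C[7]  (unknown; binding)
sum of known step durations = 58
dur[8] = total - known = 67 - 58 = 9
C[7] is the binding max in step 8, so C[7] = dur[8] = 9

C[7] = 9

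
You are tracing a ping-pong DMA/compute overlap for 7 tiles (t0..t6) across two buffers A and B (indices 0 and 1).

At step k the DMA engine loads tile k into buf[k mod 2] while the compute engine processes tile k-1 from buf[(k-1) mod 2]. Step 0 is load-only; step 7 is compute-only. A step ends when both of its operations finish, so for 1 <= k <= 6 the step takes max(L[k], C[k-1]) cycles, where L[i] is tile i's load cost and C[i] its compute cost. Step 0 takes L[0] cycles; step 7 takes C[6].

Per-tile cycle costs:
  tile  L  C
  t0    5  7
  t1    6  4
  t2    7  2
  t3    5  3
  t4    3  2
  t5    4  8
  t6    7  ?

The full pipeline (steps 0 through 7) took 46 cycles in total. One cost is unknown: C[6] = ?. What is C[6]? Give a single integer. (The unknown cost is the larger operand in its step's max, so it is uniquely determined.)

step 0 | dur = L[0]=5 = 5
step 1 | dur = max(L[1]=6, C[0]=7) = 7
step 2 | dur = max(L[2]=7, C[1]=4) = 7
step 3 | dur = max(L[3]=5, C[2]=2) = 5
step 4 | dur = max(L[4]=3, C[3]=3) = 3
step 5 | dur = max(L[5]=4, C[4]=2) = 4
step 6 | dur = max(L[6]=7, C[5]=8) = 8
step 7 | dur = C[6]=? = C[6]  (unknown; binding)
sum of known step durations = 39
dur[7] = total - known = 46 - 39 = 7
C[6] is the binding max in step 7, so C[6] = dur[7] = 7

C[6] = 7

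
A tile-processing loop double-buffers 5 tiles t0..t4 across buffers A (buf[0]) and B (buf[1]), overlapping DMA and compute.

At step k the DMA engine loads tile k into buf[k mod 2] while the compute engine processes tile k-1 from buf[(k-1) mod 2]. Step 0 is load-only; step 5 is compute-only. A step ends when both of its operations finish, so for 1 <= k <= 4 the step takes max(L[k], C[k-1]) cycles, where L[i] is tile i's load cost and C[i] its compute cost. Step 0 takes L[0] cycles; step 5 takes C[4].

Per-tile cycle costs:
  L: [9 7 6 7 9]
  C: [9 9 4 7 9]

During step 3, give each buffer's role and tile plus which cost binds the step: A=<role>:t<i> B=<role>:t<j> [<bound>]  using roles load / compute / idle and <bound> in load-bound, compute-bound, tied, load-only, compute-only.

step 3: A=compute:t2 B=load:t3 [load-bound]

step 0: L[0]=9 → dur=9, Σ=9 | A=load:t0 B=idle [load-only]
step 1: L[1]=7 C[0]=9 → dur=9, Σ=18 | A=compute:t0 B=load:t1 [compute-bound]
step 2: L[2]=6 C[1]=9 → dur=9, Σ=27 | A=load:t2 B=compute:t1 [compute-bound]
step 3: L[3]=7 C[2]=4 → dur=7, Σ=34 | A=compute:t2 B=load:t3 [load-bound]
step 4: L[4]=9 C[3]=7 → dur=9, Σ=43 | A=load:t4 B=compute:t3 [load-bound]
step 5: C[4]=9 → dur=9, Σ=52 | A=compute:t4 B=idle [compute-only]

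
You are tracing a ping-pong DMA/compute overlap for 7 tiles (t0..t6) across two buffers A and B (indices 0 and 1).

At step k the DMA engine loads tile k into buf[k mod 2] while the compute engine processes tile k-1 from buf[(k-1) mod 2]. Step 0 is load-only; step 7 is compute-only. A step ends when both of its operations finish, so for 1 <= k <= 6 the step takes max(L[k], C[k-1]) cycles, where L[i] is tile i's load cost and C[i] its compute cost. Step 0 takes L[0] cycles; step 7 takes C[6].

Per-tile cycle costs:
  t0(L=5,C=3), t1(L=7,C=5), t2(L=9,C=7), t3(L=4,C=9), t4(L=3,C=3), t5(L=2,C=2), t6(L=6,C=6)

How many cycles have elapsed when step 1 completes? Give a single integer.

  0. 5=5c; end=5; A:t0 B:-
  1. max(7,3)=7c; end=12; A:t0 B:t1
  2. max(9,5)=9c; end=21; A:t2 B:t1
  3. max(4,7)=7c; end=28; A:t2 B:t3
  4. max(3,9)=9c; end=37; A:t4 B:t3
  5. max(2,3)=3c; end=40; A:t4 B:t5
  6. max(6,2)=6c; end=46; A:t6 B:t5
  7. 6=6c; end=52; A:t6 B:t5

end_cycle[1] = 12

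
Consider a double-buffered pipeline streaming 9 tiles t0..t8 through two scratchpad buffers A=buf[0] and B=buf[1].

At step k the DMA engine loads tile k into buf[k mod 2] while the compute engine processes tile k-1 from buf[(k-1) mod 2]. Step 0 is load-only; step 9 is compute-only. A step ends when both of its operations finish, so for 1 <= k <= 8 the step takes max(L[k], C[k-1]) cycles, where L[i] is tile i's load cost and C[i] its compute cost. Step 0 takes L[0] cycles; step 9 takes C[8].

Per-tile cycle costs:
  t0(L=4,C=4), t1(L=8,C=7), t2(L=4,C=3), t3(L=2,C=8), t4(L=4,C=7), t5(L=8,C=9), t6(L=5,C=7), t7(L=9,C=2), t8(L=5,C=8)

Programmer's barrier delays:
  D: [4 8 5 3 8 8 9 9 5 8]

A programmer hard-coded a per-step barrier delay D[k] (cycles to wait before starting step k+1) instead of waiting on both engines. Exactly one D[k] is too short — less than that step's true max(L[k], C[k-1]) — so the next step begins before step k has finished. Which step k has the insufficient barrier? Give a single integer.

step 0: need L[0]=4 = 4; D[0]=4 ok
step 1: need max(L[1]=8,C[0]=4) = 8; D[1]=8 ok
step 2: need max(L[2]=4,C[1]=7) = 7; D[2]=5 SHORT
step 3: need max(L[3]=2,C[2]=3) = 3; D[3]=3 ok
step 4: need max(L[4]=4,C[3]=8) = 8; D[4]=8 ok
step 5: need max(L[5]=8,C[4]=7) = 8; D[5]=8 ok
step 6: need max(L[6]=5,C[5]=9) = 9; D[6]=9 ok
step 7: need max(L[7]=9,C[6]=7) = 9; D[7]=9 ok
step 8: need max(L[8]=5,C[7]=2) = 5; D[8]=5 ok
step 9: need C[8]=8 = 8; D[9]=8 ok

hazard at step 2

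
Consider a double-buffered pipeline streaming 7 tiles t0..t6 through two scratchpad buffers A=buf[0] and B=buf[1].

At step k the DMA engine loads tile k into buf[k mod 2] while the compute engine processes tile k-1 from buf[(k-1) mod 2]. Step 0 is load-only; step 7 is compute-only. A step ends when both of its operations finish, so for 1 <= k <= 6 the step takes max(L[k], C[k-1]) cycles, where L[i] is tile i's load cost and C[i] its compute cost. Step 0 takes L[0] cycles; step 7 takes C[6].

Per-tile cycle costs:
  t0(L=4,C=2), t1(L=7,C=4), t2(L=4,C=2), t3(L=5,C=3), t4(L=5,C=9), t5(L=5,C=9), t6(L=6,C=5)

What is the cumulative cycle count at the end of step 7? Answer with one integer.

end_cycle[7] = 48

  0. 4=4c; end=4; A:t0 B:-
  1. max(7,2)=7c; end=11; A:t0 B:t1
  2. max(4,4)=4c; end=15; A:t2 B:t1
  3. max(5,2)=5c; end=20; A:t2 B:t3
  4. max(5,3)=5c; end=25; A:t4 B:t3
  5. max(5,9)=9c; end=34; A:t4 B:t5
  6. max(6,9)=9c; end=43; A:t6 B:t5
  7. 5=5c; end=48; A:t6 B:t5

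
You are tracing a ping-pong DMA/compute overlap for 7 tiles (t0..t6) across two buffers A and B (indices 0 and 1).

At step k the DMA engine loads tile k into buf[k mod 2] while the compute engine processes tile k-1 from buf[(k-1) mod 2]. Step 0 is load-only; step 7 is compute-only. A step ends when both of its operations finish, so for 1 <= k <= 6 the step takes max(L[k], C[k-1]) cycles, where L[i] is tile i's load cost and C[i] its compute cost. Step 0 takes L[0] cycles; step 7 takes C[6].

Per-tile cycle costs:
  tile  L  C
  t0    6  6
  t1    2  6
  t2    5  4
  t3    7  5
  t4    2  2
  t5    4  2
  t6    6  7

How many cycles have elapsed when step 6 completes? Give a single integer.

  0. 6=6c; end=6; A:t0 B:-
  1. max(2,6)=6c; end=12; A:t0 B:t1
  2. max(5,6)=6c; end=18; A:t2 B:t1
  3. max(7,4)=7c; end=25; A:t2 B:t3
  4. max(2,5)=5c; end=30; A:t4 B:t3
  5. max(4,2)=4c; end=34; A:t4 B:t5
  6. max(6,2)=6c; end=40; A:t6 B:t5
  7. 7=7c; end=47; A:t6 B:t5

end_cycle[6] = 40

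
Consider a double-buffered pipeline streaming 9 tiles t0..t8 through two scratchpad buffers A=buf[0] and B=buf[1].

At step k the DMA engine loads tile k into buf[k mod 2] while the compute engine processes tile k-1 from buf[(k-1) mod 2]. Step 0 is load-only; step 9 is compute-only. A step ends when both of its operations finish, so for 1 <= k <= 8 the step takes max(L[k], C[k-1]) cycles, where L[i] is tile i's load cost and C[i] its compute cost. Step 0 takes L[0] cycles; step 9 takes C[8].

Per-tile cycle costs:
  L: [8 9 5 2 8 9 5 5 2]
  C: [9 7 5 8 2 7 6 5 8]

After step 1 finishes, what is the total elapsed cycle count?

end_cycle[1] = 17

k=0 load=t0/8c comp=- wait=8 total=8
k=1 load=t1/9c comp=t0/9c wait=9 total=17
k=2 load=t2/5c comp=t1/7c wait=7 total=24
k=3 load=t3/2c comp=t2/5c wait=5 total=29
k=4 load=t4/8c comp=t3/8c wait=8 total=37
k=5 load=t5/9c comp=t4/2c wait=9 total=46
k=6 load=t6/5c comp=t5/7c wait=7 total=53
k=7 load=t7/5c comp=t6/6c wait=6 total=59
k=8 load=t8/2c comp=t7/5c wait=5 total=64
k=9 load=- comp=t8/8c wait=8 total=72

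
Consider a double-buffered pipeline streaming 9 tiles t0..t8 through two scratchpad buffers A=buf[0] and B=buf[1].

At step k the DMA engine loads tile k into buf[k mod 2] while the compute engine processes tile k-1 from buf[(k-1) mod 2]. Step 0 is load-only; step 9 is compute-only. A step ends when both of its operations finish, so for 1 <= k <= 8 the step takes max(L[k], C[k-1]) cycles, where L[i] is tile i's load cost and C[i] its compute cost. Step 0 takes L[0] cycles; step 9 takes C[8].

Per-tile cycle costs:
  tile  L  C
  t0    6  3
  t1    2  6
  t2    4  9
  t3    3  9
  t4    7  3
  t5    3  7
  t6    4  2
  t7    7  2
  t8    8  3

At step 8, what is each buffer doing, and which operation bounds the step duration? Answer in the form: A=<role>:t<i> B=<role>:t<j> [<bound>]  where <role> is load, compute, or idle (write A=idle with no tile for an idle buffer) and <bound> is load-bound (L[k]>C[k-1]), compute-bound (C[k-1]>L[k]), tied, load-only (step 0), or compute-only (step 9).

k=0 load=t0/6c comp=- wait=6 total=6
k=1 load=t1/2c comp=t0/3c wait=3 total=9
k=2 load=t2/4c comp=t1/6c wait=6 total=15
k=3 load=t3/3c comp=t2/9c wait=9 total=24
k=4 load=t4/7c comp=t3/9c wait=9 total=33
k=5 load=t5/3c comp=t4/3c wait=3 total=36
k=6 load=t6/4c comp=t5/7c wait=7 total=43
k=7 load=t7/7c comp=t6/2c wait=7 total=50
k=8 load=t8/8c comp=t7/2c wait=8 total=58
k=9 load=- comp=t8/3c wait=3 total=61

step 8: A=load:t8 B=compute:t7 [load-bound]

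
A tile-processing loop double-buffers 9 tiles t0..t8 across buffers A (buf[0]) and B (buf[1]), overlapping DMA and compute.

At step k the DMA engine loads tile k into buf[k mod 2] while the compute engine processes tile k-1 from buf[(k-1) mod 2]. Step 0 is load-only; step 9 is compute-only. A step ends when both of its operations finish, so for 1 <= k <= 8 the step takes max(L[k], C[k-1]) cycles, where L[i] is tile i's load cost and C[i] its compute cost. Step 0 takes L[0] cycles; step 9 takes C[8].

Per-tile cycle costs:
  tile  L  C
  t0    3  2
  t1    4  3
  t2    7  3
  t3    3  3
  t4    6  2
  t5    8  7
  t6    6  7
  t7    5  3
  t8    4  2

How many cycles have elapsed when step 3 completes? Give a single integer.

[0] DMA t0→A (3c) ∥ CU idle ⇒ 3c, clock 3
[1] DMA t1→B (4c) ∥ CU A:t0 (2c) ⇒ 4c, clock 7
[2] DMA t2→A (7c) ∥ CU B:t1 (3c) ⇒ 7c, clock 14
[3] DMA t3→B (3c) ∥ CU A:t2 (3c) ⇒ 3c, clock 17
[4] DMA t4→A (6c) ∥ CU B:t3 (3c) ⇒ 6c, clock 23
[5] DMA t5→B (8c) ∥ CU A:t4 (2c) ⇒ 8c, clock 31
[6] DMA t6→A (6c) ∥ CU B:t5 (7c) ⇒ 7c, clock 38
[7] DMA t7→B (5c) ∥ CU A:t6 (7c) ⇒ 7c, clock 45
[8] DMA t8→A (4c) ∥ CU B:t7 (3c) ⇒ 4c, clock 49
[9] DMA idle ∥ CU A:t8 (2c) ⇒ 2c, clock 51

end_cycle[3] = 17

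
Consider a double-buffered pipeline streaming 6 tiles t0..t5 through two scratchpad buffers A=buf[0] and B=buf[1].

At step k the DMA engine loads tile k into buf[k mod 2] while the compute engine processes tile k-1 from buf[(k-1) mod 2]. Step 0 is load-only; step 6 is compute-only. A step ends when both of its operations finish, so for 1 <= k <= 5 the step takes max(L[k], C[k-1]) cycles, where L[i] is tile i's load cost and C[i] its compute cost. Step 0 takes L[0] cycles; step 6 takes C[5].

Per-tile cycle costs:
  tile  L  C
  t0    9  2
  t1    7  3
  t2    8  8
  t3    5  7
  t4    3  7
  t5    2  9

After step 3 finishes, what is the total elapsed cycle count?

step 0: L[0]=9 → dur=9, Σ=9 | A=load:t0 B=idle [load-only]
step 1: L[1]=7 C[0]=2 → dur=7, Σ=16 | A=compute:t0 B=load:t1 [load-bound]
step 2: L[2]=8 C[1]=3 → dur=8, Σ=24 | A=load:t2 B=compute:t1 [load-bound]
step 3: L[3]=5 C[2]=8 → dur=8, Σ=32 | A=compute:t2 B=load:t3 [compute-bound]
step 4: L[4]=3 C[3]=7 → dur=7, Σ=39 | A=load:t4 B=compute:t3 [compute-bound]
step 5: L[5]=2 C[4]=7 → dur=7, Σ=46 | A=compute:t4 B=load:t5 [compute-bound]
step 6: C[5]=9 → dur=9, Σ=55 | A=idle B=compute:t5 [compute-only]

end_cycle[3] = 32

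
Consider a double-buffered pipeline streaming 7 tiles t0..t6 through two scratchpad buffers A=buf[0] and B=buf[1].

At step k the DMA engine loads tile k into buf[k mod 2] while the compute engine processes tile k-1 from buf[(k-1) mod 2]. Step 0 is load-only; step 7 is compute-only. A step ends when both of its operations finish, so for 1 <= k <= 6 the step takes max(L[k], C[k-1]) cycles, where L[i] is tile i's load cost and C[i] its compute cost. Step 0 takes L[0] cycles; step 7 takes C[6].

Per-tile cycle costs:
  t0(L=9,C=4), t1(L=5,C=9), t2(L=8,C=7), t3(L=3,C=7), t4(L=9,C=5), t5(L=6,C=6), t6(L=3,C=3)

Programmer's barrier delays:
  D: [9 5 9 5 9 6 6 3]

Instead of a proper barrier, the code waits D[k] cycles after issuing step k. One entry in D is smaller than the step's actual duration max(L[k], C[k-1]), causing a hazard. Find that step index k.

hazard at step 3

[0] required=L[0]=9=9 vs D=9 ok
[1] required=max(L[1]=5,C[0]=4)=5 vs D=5 ok
[2] required=max(L[2]=8,C[1]=9)=9 vs D=9 ok
[3] required=max(L[3]=3,C[2]=7)=7 vs D=5 SHORT
[4] required=max(L[4]=9,C[3]=7)=9 vs D=9 ok
[5] required=max(L[5]=6,C[4]=5)=6 vs D=6 ok
[6] required=max(L[6]=3,C[5]=6)=6 vs D=6 ok
[7] required=C[6]=3=3 vs D=3 ok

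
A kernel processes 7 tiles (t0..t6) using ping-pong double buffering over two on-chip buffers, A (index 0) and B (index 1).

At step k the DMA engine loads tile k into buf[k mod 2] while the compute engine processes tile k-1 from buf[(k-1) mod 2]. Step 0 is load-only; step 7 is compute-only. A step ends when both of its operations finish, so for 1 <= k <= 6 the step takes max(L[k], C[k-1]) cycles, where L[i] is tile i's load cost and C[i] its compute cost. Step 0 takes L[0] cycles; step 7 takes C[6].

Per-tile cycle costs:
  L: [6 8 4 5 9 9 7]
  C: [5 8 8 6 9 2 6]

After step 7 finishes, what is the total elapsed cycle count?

end_cycle[7] = 61

  0. 6=6c; end=6; A:t0 B:-
  1. max(8,5)=8c; end=14; A:t0 B:t1
  2. max(4,8)=8c; end=22; A:t2 B:t1
  3. max(5,8)=8c; end=30; A:t2 B:t3
  4. max(9,6)=9c; end=39; A:t4 B:t3
  5. max(9,9)=9c; end=48; A:t4 B:t5
  6. max(7,2)=7c; end=55; A:t6 B:t5
  7. 6=6c; end=61; A:t6 B:t5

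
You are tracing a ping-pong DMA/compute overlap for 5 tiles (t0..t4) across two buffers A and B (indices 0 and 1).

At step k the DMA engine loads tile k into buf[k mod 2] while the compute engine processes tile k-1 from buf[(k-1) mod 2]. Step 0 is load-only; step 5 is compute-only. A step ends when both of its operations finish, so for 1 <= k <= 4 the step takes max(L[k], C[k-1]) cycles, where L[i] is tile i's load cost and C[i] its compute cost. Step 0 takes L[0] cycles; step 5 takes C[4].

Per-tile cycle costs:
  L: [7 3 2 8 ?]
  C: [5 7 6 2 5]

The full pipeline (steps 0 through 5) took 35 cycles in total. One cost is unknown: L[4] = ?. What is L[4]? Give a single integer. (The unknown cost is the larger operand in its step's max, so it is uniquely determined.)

step 0 | dur = L[0]=7 = 7
step 1 | dur = max(L[1]=3, C[0]=5) = 5
step 2 | dur = max(L[2]=2, C[1]=7) = 7
step 3 | dur = max(L[3]=8, C[2]=6) = 8
step 4 | dur = max(L[4]=?, C[3]=2) = L[4]  (unknown; binding)
step 5 | dur = C[4]=5 = 5
sum of known step durations = 32
dur[4] = total - known = 35 - 32 = 3
L[4] is the binding max in step 4, so L[4] = dur[4] = 3

L[4] = 3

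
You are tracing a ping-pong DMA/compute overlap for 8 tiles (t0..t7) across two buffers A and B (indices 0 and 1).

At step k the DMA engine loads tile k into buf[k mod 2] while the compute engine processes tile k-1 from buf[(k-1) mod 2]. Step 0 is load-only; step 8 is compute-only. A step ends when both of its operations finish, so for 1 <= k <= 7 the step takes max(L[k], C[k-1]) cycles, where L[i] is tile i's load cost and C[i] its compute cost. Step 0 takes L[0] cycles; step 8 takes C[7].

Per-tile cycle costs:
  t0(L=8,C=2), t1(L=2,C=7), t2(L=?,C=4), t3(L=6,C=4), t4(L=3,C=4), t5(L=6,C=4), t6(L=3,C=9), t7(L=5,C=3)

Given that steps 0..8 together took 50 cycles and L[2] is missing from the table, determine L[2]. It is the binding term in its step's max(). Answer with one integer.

step 0 → dur = L[0]=8 = 8
step 1 → dur = max(L[1]=2, C[0]=2) = 2
step 2 → dur = max(L[2]=?, C[1]=7) = L[2]  (unknown; binding)
step 3 → dur = max(L[3]=6, C[2]=4) = 6
step 4 → dur = max(L[4]=3, C[3]=4) = 4
step 5 → dur = max(L[5]=6, C[4]=4) = 6
step 6 → dur = max(L[6]=3, C[5]=4) = 4
step 7 → dur = max(L[7]=5, C[6]=9) = 9
step 8 → dur = C[7]=3 = 3
sum of known step durations = 42
dur[2] = total - known = 50 - 42 = 8
L[2] is the binding max in step 2, so L[2] = dur[2] = 8

L[2] = 8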